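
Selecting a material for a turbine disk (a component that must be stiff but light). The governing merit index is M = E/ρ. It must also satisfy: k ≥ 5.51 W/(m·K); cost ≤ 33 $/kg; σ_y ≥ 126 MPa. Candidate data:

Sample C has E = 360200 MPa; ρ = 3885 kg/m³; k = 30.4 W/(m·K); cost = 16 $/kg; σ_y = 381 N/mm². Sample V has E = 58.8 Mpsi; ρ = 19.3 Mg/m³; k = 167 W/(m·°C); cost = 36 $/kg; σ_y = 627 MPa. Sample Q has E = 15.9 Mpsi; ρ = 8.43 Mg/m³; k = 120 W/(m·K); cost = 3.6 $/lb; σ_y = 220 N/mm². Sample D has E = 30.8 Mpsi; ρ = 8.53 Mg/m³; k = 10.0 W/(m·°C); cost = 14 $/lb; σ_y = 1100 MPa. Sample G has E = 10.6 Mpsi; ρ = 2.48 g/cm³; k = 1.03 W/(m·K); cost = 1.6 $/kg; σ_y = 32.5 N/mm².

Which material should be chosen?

sample C

Screen on constraints: k ≥ 5.51 W/(m·K); cost ≤ 33 $/kg; σ_y ≥ 126 MPa. Survivors: sample C, sample Q, sample D.
Normalizing units and computing the index:
  sample C: E = 360.2 GPa, ρ = 3885 kg/m³
  sample Q: E = 109.6 GPa, ρ = 8430 kg/m³
  sample D: E = 212.4 GPa, ρ = 8530 kg/m³
  sample C: M = 92.7 MN·m/kg
  sample D: M = 24.9 MN·m/kg
  sample Q: M = 13.0 MN·m/kg
The maximum is for sample C.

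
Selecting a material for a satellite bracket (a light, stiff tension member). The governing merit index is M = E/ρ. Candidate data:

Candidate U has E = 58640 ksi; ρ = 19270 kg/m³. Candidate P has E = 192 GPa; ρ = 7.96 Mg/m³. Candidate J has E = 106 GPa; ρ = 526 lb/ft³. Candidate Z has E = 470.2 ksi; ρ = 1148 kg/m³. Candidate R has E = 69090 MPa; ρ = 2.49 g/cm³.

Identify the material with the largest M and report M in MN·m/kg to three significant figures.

candidate R, M = 27.7 MN·m/kg

In SI units:
  candidate U: E = 404.3 GPa, ρ = 19270 kg/m³
  candidate P: E = 192.0 GPa, ρ = 7960 kg/m³
  candidate J: E = 106.0 GPa, ρ = 8426 kg/m³
  candidate Z: E = 3.242 GPa, ρ = 1148 kg/m³
  candidate R: E = 69.09 GPa, ρ = 2490 kg/m³
  candidate R: M = 27.7 MN·m/kg
  candidate P: M = 24.1 MN·m/kg
  candidate U: M = 21.0 MN·m/kg
  candidate J: M = 12.6 MN·m/kg
  candidate Z: M = 2.82 MN·m/kg
The maximum is for candidate R.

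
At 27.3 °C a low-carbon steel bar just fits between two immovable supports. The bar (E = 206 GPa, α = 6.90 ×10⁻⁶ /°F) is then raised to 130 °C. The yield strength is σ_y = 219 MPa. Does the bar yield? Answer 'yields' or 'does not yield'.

α = 6.90×10⁻⁶/°F × 9/5 = 12.4×10⁻⁶/K.
ΔT = 102.7 K. Constrained thermal stress σ = E·α·ΔT = 206.0×10³ MPa × 12.4×10⁻⁶ × 102.7 = 263 MPa (compressive).
Compare to σ_y = 219 MPa: σ ≥ σ_y, so it yields.

yields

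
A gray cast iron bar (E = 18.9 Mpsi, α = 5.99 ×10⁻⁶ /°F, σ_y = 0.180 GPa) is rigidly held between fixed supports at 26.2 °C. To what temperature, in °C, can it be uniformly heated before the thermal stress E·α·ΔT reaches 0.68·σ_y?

113 °C

E = 18.9 Mpsi = 130.3 GPa.
α = 5.99×10⁻⁶/°F × 9/5 = 10.8×10⁻⁶/K.
σ_y = 0.180 GPa = 180.0 MPa.
E·α·ΔT = 122.4 MPa ⇒ ΔT = 122.4 / (130.3×10³ × 10.8×10⁻⁶) = 87.12 K.
T = 26.2 + 87.12 = 113.3 °C.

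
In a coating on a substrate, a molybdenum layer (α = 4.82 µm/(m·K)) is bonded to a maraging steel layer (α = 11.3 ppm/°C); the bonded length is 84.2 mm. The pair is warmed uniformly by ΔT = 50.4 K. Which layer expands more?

α(molybdenum) = 4.82×10⁻⁶/K vs α(maraging steel) = 11.3×10⁻⁶/K.
Higher α expands more for the same ΔT: maraging steel.

maraging steel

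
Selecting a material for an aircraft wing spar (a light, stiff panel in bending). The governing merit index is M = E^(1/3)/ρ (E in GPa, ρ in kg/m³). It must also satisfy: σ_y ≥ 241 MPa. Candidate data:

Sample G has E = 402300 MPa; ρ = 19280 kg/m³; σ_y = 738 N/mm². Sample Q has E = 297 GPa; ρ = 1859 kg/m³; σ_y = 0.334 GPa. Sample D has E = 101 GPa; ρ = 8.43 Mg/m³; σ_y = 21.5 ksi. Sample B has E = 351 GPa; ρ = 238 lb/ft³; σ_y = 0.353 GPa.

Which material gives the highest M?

sample Q

Screen on constraints: σ_y ≥ 241 MPa. Survivors: sample G, sample Q, sample B.
In SI units:
  sample G: E = 402.3 GPa, ρ = 19280 kg/m³
  sample Q: E = 297.0 GPa, ρ = 1859 kg/m³
  sample B: E = 351.0 GPa, ρ = 3812 kg/m³
  sample Q: M = 3.59×10⁻³
  sample B: M = 1.85×10⁻³
  sample G: M = 0.383×10⁻³
Sample Q ranks first.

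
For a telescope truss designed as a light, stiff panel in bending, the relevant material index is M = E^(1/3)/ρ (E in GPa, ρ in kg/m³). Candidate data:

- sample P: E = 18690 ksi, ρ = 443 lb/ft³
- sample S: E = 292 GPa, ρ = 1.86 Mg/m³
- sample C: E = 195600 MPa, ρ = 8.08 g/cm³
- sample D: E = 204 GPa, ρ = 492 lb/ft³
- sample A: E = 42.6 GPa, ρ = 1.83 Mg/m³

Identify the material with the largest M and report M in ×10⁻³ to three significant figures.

Convert each candidate to consistent units, then evaluate M:
  sample P: E = 128.9 GPa, ρ = 7096 kg/m³
  sample S: E = 292.0 GPa, ρ = 1860 kg/m³
  sample C: E = 195.6 GPa, ρ = 8080 kg/m³
  sample D: E = 204.0 GPa, ρ = 7881 kg/m³
  sample A: E = 42.60 GPa, ρ = 1830 kg/m³
  sample S: M = 3.57×10⁻³
  sample A: M = 1.91×10⁻³
  sample D: M = 0.747×10⁻³
  sample C: M = 0.718×10⁻³
  sample P: M = 0.712×10⁻³
The maximum is for sample S.

sample S, M = 3.57×10⁻³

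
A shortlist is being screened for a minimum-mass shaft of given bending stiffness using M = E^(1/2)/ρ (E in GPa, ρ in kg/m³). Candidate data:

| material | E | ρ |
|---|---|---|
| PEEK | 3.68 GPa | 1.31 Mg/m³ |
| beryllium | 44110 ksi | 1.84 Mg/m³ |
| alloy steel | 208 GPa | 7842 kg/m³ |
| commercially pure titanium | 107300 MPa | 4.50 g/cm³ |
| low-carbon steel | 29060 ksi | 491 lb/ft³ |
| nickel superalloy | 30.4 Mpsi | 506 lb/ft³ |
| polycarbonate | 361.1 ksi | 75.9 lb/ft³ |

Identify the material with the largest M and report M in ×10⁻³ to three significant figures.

beryllium, M = 9.48×10⁻³

In SI units:
  PEEK: E = 3.680 GPa, ρ = 1310 kg/m³
  beryllium: E = 304.1 GPa, ρ = 1840 kg/m³
  alloy steel: E = 208.0 GPa, ρ = 7842 kg/m³
  commercially pure titanium: E = 107.3 GPa, ρ = 4500 kg/m³
  low-carbon steel: E = 200.4 GPa, ρ = 7865 kg/m³
  nickel superalloy: E = 209.6 GPa, ρ = 8105 kg/m³
  polycarbonate: E = 2.490 GPa, ρ = 1216 kg/m³
  beryllium: M = 9.48×10⁻³
  commercially pure titanium: M = 2.30×10⁻³
  alloy steel: M = 1.84×10⁻³
  low-carbon steel: M = 1.80×10⁻³
  nickel superalloy: M = 1.79×10⁻³
  PEEK: M = 1.46×10⁻³
  polycarbonate: M = 1.30×10⁻³
The maximum is for beryllium.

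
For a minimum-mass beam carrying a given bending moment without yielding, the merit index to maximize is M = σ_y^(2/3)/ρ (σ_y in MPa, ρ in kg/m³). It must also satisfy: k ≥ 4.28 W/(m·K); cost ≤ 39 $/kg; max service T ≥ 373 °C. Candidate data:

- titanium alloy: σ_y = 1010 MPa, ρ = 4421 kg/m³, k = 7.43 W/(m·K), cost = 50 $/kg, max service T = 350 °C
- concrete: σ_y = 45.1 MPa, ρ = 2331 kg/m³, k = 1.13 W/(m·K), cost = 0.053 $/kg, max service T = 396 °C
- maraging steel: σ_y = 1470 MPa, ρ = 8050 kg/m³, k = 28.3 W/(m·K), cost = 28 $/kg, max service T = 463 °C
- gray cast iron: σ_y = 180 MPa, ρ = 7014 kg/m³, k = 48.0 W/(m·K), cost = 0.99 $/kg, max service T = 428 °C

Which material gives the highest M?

maraging steel

Screen on constraints: k ≥ 4.28 W/(m·K); cost ≤ 39 $/kg; max service T ≥ 373 °C. Survivors: maraging steel, gray cast iron.
Evaluate M for each candidate:
  maraging steel: M = 16.1×10⁻³
  gray cast iron: M = 4.55×10⁻³
The maximum is for maraging steel.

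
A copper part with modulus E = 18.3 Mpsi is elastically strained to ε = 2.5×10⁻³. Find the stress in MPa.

E = 18.3 Mpsi = 126.2 GPa.
σ = E·ε = 126200 MPa × 2.5×10⁻³ = 315 MPa.

315 MPa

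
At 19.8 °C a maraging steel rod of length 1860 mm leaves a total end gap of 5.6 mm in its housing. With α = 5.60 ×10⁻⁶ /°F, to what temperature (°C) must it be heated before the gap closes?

318 °C

α = 5.60×10⁻⁶/°F × 9/5 = 10.1×10⁻⁶/K.
α·L₀·ΔT = 5.6 mm ⇒ ΔT = 5.6 / (10.1×10⁻⁶ × 1860.0) = 298.7 K.
T = 19.8 + 298.7 = 318.5 °C.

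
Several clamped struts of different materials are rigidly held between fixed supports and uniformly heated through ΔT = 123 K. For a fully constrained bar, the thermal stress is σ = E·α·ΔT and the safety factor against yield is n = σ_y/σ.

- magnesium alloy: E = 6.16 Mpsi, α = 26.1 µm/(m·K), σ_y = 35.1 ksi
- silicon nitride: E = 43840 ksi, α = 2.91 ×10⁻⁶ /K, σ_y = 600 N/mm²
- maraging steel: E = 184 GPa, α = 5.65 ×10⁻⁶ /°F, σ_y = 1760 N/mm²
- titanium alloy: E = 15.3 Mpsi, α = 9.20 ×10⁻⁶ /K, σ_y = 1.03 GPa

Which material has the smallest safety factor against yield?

magnesium alloy

With everything in SI (GPa, ×10⁻⁶/K, MPa):
  magnesium alloy: E = 42.47, α = 26.1, σ_y = 242.0 → σ = 136 MPa, n = 1.77
  silicon nitride: E = 302.3, α = 2.91, σ_y = 600.0 → σ = 108 MPa, n = 5.55
  maraging steel: E = 184.0, α = 10.2, σ_y = 1760 → σ = 230 MPa, n = 7.65
  titanium alloy: E = 105.5, α = 9.20, σ_y = 1030 → σ = 119 MPa, n = 8.63
The minimum is magnesium alloy at n = 1.77.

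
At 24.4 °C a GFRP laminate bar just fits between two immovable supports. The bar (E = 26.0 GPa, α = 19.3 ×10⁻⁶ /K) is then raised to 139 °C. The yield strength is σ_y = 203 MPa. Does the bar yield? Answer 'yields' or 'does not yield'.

ΔT = 114.6 K. Constrained thermal stress σ = E·α·ΔT = 26.00×10³ MPa × 19.3×10⁻⁶ × 114.6 = 57.5 MPa (compressive).
Compare to σ_y = 203 MPa: σ < σ_y, so it does not yield.

does not yield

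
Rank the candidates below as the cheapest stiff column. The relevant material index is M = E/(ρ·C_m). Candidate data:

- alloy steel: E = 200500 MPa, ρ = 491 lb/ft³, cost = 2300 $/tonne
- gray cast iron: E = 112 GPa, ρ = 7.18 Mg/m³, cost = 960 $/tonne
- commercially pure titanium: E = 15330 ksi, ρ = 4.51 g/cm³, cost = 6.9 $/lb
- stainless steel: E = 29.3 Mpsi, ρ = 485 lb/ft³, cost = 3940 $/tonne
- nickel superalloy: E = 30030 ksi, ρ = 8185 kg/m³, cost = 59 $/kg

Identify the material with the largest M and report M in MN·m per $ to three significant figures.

Normalizing units and computing the index:
  alloy steel: E = 200.5 GPa, ρ = 7865 kg/m³, cost = 2.300 $/kg
  gray cast iron: E = 112.0 GPa, ρ = 7180 kg/m³, cost = 0.9600 $/kg
  commercially pure titanium: E = 105.7 GPa, ρ = 4510 kg/m³, cost = 15.21 $/kg
  stainless steel: E = 202.0 GPa, ρ = 7769 kg/m³, cost = 3.940 $/kg
  nickel superalloy: E = 207.0 GPa, ρ = 8185 kg/m³, cost = 59.00 $/kg
  gray cast iron: M = 16.2 MN·m per $
  alloy steel: M = 11.1 MN·m per $
  stainless steel: M = 6.60 MN·m per $
  commercially pure titanium: M = 1.54 MN·m per $
  nickel superalloy: M = 0.429 MN·m per $
Gray cast iron ranks first.

gray cast iron, M = 16.2 MN·m per $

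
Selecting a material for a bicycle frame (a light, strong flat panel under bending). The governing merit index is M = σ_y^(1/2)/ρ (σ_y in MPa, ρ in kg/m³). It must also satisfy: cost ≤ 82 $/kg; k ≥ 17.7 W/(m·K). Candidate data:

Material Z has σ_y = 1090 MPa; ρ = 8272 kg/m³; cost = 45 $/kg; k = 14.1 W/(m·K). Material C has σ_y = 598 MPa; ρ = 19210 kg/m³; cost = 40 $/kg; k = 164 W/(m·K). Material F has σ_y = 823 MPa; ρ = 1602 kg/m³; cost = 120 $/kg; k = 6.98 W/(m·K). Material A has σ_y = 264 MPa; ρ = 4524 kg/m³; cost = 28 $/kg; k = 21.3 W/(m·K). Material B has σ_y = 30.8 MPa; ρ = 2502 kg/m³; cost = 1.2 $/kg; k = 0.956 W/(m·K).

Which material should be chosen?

material A

Screen on constraints: cost ≤ 82 $/kg; k ≥ 17.7 W/(m·K). Survivors: material C, material A.
Computing M directly (units already consistent):
  material A: M = 3.59×10⁻³
  material C: M = 1.27×10⁻³
Material A ranks first.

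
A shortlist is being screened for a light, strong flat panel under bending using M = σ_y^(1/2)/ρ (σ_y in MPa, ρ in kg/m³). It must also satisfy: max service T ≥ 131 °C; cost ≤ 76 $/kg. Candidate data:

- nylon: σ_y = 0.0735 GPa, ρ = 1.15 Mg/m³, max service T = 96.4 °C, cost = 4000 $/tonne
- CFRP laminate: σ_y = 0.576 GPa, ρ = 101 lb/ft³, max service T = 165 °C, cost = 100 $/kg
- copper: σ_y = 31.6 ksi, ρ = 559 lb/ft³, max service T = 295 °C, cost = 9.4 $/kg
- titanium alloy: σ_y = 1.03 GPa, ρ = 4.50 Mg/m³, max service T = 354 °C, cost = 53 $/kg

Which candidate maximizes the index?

Screen on constraints: max service T ≥ 131 °C; cost ≤ 76 $/kg. Survivors: copper, titanium alloy.
In SI units:
  copper: σ_y = 217.9 MPa, ρ = 8954 kg/m³
  titanium alloy: σ_y = 1030 MPa, ρ = 4500 kg/m³
  titanium alloy: M = 7.13×10⁻³
  copper: M = 1.65×10⁻³
Titanium alloy has the largest M.

titanium alloy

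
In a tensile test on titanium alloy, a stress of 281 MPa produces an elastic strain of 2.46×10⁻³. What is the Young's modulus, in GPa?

114 GPa

E = σ/ε = 281 MPa / 2.46×10⁻³ = 114200 MPa = 114 GPa.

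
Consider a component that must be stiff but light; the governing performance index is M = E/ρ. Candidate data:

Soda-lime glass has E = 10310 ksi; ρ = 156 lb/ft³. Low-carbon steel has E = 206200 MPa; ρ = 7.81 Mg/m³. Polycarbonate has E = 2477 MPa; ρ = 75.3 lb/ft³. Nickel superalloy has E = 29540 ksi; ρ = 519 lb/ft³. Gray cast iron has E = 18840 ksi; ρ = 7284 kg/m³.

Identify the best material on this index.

soda-lime glass

Convert each candidate to consistent units, then evaluate M:
  soda-lime glass: E = 71.08 GPa, ρ = 2499 kg/m³
  low-carbon steel: E = 206.2 GPa, ρ = 7810 kg/m³
  polycarbonate: E = 2.477 GPa, ρ = 1206 kg/m³
  nickel superalloy: E = 203.7 GPa, ρ = 8314 kg/m³
  gray cast iron: E = 129.9 GPa, ρ = 7284 kg/m³
  soda-lime glass: M = 28.4 MN·m/kg
  low-carbon steel: M = 26.4 MN·m/kg
  nickel superalloy: M = 24.5 MN·m/kg
  gray cast iron: M = 17.8 MN·m/kg
  polycarbonate: M = 2.05 MN·m/kg
The maximum is for soda-lime glass.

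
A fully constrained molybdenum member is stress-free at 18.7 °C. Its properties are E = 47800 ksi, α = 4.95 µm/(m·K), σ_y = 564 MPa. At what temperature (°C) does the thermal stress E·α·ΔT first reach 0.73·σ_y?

E = 47800 ksi = 329.6 GPa.
E·α·ΔT = 411.7 MPa ⇒ ΔT = 411.7 / (329.6×10³ × 4.95×10⁻⁶) = 252.4 K.
T = 18.7 + 252.4 = 271.1 °C.

271 °C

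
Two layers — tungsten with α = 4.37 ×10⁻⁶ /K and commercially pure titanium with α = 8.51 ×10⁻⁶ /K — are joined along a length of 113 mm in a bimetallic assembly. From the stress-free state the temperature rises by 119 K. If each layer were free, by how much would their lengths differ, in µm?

Δα = |4.37 − 8.51|×10⁻⁶/K = 4.14×10⁻⁶/K.
ΔL_mismatch = Δα·L·ΔT = 4.14×10⁻⁶ × 113.0 mm × 119.0 K = 55.7 µm.

55.7 µm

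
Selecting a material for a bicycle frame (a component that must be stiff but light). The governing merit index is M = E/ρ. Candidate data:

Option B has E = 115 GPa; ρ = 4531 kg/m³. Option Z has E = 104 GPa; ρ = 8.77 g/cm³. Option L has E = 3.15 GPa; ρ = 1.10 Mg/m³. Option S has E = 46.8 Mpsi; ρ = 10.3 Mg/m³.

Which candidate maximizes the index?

Putting every candidate on a common basis:
  option B: E = 115.0 GPa, ρ = 4531 kg/m³
  option Z: E = 104.0 GPa, ρ = 8770 kg/m³
  option L: E = 3.150 GPa, ρ = 1100 kg/m³
  option S: E = 322.7 GPa, ρ = 10300 kg/m³
  option S: M = 31.3 MN·m/kg
  option B: M = 25.4 MN·m/kg
  option Z: M = 11.9 MN·m/kg
  option L: M = 2.86 MN·m/kg
Highest index: option S.

option S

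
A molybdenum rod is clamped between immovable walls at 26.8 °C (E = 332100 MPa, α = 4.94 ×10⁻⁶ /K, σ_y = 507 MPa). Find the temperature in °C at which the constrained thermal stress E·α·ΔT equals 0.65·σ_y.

228 °C

E = 332100 MPa = 332.1 GPa.
E·α·ΔT = 329.6 MPa ⇒ ΔT = 329.6 / (332.1×10³ × 4.94×10⁻⁶) = 200.9 K.
T = 26.8 + 200.9 = 227.7 °C.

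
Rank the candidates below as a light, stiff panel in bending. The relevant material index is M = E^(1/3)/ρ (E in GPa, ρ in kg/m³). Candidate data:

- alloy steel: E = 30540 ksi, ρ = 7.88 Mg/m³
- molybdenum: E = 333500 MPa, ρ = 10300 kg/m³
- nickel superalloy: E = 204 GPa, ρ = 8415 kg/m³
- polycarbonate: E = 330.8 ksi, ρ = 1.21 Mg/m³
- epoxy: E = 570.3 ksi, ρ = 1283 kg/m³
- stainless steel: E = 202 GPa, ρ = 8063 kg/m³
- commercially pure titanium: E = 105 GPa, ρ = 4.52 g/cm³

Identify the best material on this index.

In SI units:
  alloy steel: E = 210.6 GPa, ρ = 7880 kg/m³
  molybdenum: E = 333.5 GPa, ρ = 10300 kg/m³
  nickel superalloy: E = 204.0 GPa, ρ = 8415 kg/m³
  polycarbonate: E = 2.281 GPa, ρ = 1210 kg/m³
  epoxy: E = 3.932 GPa, ρ = 1283 kg/m³
  stainless steel: E = 202.0 GPa, ρ = 8063 kg/m³
  commercially pure titanium: E = 105.0 GPa, ρ = 4520 kg/m³
  epoxy: M = 1.23×10⁻³
  polycarbonate: M = 1.09×10⁻³
  commercially pure titanium: M = 1.04×10⁻³
  alloy steel: M = 0.755×10⁻³
  stainless steel: M = 0.728×10⁻³
  nickel superalloy: M = 0.700×10⁻³
  molybdenum: M = 0.673×10⁻³
Epoxy ranks first.

epoxy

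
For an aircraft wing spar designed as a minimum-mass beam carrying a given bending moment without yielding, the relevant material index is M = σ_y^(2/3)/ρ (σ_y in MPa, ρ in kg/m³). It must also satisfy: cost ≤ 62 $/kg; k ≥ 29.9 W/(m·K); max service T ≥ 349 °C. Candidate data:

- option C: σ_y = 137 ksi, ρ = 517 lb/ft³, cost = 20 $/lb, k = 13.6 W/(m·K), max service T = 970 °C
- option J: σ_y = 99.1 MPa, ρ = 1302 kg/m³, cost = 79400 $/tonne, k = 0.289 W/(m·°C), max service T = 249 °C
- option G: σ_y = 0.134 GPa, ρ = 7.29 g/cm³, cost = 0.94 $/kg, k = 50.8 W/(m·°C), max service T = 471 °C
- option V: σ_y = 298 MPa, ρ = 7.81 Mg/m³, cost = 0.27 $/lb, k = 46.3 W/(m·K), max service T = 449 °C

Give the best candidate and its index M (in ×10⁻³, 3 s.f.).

option V, M = 5.71×10⁻³

Screen on constraints: cost ≤ 62 $/kg; k ≥ 29.9 W/(m·K); max service T ≥ 349 °C. Survivors: option G, option V.
After converting to SI:
  option G: σ_y = 134.0 MPa, ρ = 7290 kg/m³
  option V: σ_y = 298.0 MPa, ρ = 7810 kg/m³
  option V: M = 5.71×10⁻³
  option G: M = 3.59×10⁻³
Option V ranks first.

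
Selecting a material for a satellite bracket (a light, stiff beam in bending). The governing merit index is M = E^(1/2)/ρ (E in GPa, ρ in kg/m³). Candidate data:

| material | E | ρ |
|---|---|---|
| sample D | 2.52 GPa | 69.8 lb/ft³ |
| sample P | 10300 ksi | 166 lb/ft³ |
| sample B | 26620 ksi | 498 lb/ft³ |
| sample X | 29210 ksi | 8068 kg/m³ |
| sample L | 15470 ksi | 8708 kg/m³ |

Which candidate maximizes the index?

sample P

In SI units:
  sample D: E = 2.520 GPa, ρ = 1118 kg/m³
  sample P: E = 71.02 GPa, ρ = 2659 kg/m³
  sample B: E = 183.5 GPa, ρ = 7977 kg/m³
  sample X: E = 201.4 GPa, ρ = 8068 kg/m³
  sample L: E = 106.7 GPa, ρ = 8708 kg/m³
  sample P: M = 3.17×10⁻³
  sample X: M = 1.76×10⁻³
  sample B: M = 1.70×10⁻³
  sample D: M = 1.42×10⁻³
  sample L: M = 1.19×10⁻³
Highest index: sample P.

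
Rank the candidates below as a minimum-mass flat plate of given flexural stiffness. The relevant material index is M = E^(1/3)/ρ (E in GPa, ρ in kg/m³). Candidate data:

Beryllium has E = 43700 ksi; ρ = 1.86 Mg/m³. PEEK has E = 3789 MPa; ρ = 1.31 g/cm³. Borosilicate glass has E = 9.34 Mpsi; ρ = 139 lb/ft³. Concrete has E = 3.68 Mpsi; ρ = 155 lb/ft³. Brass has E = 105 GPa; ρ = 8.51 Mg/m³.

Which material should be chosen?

Convert each candidate to consistent units, then evaluate M:
  beryllium: E = 301.3 GPa, ρ = 1860 kg/m³
  PEEK: E = 3.789 GPa, ρ = 1310 kg/m³
  borosilicate glass: E = 64.40 GPa, ρ = 2227 kg/m³
  concrete: E = 25.37 GPa, ρ = 2483 kg/m³
  brass: E = 105.0 GPa, ρ = 8510 kg/m³
  beryllium: M = 3.60×10⁻³
  borosilicate glass: M = 1.80×10⁻³
  PEEK: M = 1.19×10⁻³
  concrete: M = 1.18×10⁻³
  brass: M = 0.554×10⁻³
Beryllium ranks first.

beryllium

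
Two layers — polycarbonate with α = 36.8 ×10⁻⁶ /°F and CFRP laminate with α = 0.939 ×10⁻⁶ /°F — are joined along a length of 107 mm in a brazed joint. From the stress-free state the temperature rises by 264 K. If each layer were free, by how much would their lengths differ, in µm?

1820 µm

polycarbonate: α = 36.8×10⁻⁶/°F × 9/5 = 66.2×10⁻⁶/K.
CFRP laminate: α = 0.939×10⁻⁶/°F × 9/5 = 1.69×10⁻⁶/K.
Δα = |66.2 − 1.69|×10⁻⁶/K = 64.5×10⁻⁶/K.
ΔL_mismatch = Δα·L·ΔT = 64.5×10⁻⁶ × 107.0 mm × 264.0 K = 1820 µm.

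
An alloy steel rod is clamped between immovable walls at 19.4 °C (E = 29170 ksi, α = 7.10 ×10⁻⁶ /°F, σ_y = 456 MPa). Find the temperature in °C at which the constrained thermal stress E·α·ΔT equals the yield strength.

E = 29170 ksi = 201.1 GPa.
α = 7.10×10⁻⁶/°F × 9/5 = 12.8×10⁻⁶/K.
E·α·ΔT = 456.0 MPa ⇒ ΔT = 456.0 / (201.1×10³ × 12.8×10⁻⁶) = 177.4 K.
T = 19.4 + 177.4 = 196.8 °C.

197 °C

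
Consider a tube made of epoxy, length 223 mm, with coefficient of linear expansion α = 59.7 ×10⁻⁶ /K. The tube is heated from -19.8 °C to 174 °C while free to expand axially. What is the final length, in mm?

225.58 mm

ΔT = 174 − (-19.8) = 193.8 K.
ΔL = α·L₀·ΔT = 59.7×10⁻⁶ × 223 mm × 193.8 K = 2.58 mm.
L = L₀ + ΔL = 223 + 2.58 = 225.58 mm.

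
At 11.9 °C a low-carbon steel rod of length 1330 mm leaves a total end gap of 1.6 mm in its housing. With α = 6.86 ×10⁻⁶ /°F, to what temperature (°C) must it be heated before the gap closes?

109 °C

α = 6.86×10⁻⁶/°F × 9/5 = 12.3×10⁻⁶/K.
α·L₀·ΔT = 1.6 mm ⇒ ΔT = 1.6 / (12.3×10⁻⁶ × 1330.0) = 97.43 K.
T = 11.9 + 97.43 = 109.3 °C.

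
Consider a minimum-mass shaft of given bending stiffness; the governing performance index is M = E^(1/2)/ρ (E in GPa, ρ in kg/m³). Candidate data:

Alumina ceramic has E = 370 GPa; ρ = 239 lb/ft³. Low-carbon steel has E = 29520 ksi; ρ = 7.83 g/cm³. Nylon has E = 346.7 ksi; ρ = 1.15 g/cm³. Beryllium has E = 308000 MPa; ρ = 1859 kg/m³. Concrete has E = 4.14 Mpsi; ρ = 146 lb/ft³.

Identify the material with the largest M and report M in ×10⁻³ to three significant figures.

beryllium, M = 9.44×10⁻³

Normalizing units and computing the index:
  alumina ceramic: E = 370.0 GPa, ρ = 3828 kg/m³
  low-carbon steel: E = 203.5 GPa, ρ = 7830 kg/m³
  nylon: E = 2.390 GPa, ρ = 1150 kg/m³
  beryllium: E = 308.0 GPa, ρ = 1859 kg/m³
  concrete: E = 28.54 GPa, ρ = 2339 kg/m³
  beryllium: M = 9.44×10⁻³
  alumina ceramic: M = 5.02×10⁻³
  concrete: M = 2.28×10⁻³
  low-carbon steel: M = 1.82×10⁻³
  nylon: M = 1.34×10⁻³
Beryllium has the largest M.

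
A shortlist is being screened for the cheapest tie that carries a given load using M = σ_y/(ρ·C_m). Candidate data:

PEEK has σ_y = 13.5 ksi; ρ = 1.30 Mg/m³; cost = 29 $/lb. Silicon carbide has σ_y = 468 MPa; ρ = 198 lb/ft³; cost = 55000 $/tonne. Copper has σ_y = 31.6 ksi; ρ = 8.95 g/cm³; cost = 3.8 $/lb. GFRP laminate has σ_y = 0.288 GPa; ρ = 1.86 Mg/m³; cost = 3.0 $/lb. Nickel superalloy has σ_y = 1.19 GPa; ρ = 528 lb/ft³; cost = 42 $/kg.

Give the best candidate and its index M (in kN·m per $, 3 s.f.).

In SI units:
  PEEK: σ_y = 93.08 MPa, ρ = 1300 kg/m³, cost = 63.93 $/kg
  silicon carbide: σ_y = 468.0 MPa, ρ = 3172 kg/m³, cost = 55.00 $/kg
  copper: σ_y = 217.9 MPa, ρ = 8950 kg/m³, cost = 8.377 $/kg
  GFRP laminate: σ_y = 288.0 MPa, ρ = 1860 kg/m³, cost = 6.614 $/kg
  nickel superalloy: σ_y = 1190 MPa, ρ = 8458 kg/m³, cost = 42.00 $/kg
  GFRP laminate: M = 23.4 kN·m per $
  nickel superalloy: M = 3.35 kN·m per $
  copper: M = 2.91 kN·m per $
  silicon carbide: M = 2.68 kN·m per $
  PEEK: M = 1.12 kN·m per $
Highest index: GFRP laminate.

GFRP laminate, M = 23.4 kN·m per $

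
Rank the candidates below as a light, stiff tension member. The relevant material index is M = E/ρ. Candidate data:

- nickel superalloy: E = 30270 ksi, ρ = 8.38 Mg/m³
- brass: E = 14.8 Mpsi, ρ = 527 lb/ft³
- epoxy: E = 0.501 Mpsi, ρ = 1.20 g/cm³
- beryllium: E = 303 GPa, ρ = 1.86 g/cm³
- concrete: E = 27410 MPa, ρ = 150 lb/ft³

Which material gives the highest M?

Normalizing units and computing the index:
  nickel superalloy: E = 208.7 GPa, ρ = 8380 kg/m³
  brass: E = 102.0 GPa, ρ = 8442 kg/m³
  epoxy: E = 3.454 GPa, ρ = 1200 kg/m³
  beryllium: E = 303.0 GPa, ρ = 1860 kg/m³
  concrete: E = 27.41 GPa, ρ = 2403 kg/m³
  beryllium: M = 163 MN·m/kg
  nickel superalloy: M = 24.9 MN·m/kg
  brass: M = 12.1 MN·m/kg
  concrete: M = 11.4 MN·m/kg
  epoxy: M = 2.88 MN·m/kg
Highest index: beryllium.

beryllium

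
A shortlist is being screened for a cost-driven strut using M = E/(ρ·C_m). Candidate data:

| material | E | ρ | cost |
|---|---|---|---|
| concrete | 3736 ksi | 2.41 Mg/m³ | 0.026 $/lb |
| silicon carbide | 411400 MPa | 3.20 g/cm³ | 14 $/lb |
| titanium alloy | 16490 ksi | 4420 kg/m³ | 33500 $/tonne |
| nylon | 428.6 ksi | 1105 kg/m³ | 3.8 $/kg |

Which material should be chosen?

concrete

After converting to SI:
  concrete: E = 25.76 GPa, ρ = 2410 kg/m³, cost = 0.05732 $/kg
  silicon carbide: E = 411.4 GPa, ρ = 3200 kg/m³, cost = 30.86 $/kg
  titanium alloy: E = 113.7 GPa, ρ = 4420 kg/m³, cost = 33.50 $/kg
  nylon: E = 2.955 GPa, ρ = 1105 kg/m³, cost = 3.800 $/kg
  concrete: M = 186 MN·m per $
  silicon carbide: M = 4.17 MN·m per $
  titanium alloy: M = 0.768 MN·m per $
  nylon: M = 0.704 MN·m per $
Highest index: concrete.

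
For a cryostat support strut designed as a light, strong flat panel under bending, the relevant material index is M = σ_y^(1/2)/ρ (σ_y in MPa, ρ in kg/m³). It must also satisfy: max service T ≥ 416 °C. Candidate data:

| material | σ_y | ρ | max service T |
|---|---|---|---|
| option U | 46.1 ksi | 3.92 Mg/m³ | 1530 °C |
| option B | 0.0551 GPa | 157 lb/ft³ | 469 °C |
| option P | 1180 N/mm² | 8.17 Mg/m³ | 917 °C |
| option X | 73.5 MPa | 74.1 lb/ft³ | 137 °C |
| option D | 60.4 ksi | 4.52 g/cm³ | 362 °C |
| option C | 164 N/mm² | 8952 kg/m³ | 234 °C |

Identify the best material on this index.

option U

Screen on constraints: max service T ≥ 416 °C. Survivors: option U, option B, option P.
Convert each candidate to consistent units, then evaluate M:
  option U: σ_y = 317.8 MPa, ρ = 3920 kg/m³
  option B: σ_y = 55.10 MPa, ρ = 2515 kg/m³
  option P: σ_y = 1180 MPa, ρ = 8170 kg/m³
  option U: M = 4.55×10⁻³
  option P: M = 4.20×10⁻³
  option B: M = 2.95×10⁻³
The maximum is for option U.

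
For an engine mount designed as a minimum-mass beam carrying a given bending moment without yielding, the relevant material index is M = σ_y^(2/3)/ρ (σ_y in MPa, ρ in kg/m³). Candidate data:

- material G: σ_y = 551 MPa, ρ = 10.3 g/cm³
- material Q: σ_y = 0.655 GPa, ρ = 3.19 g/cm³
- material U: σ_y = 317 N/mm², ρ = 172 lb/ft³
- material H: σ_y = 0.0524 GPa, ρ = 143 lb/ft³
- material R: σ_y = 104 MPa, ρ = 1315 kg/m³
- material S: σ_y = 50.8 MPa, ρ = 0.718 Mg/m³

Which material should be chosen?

Normalizing units and computing the index:
  material G: σ_y = 551.0 MPa, ρ = 10300 kg/m³
  material Q: σ_y = 655.0 MPa, ρ = 3190 kg/m³
  material U: σ_y = 317.0 MPa, ρ = 2755 kg/m³
  material H: σ_y = 52.40 MPa, ρ = 2291 kg/m³
  material R: σ_y = 104.0 MPa, ρ = 1315 kg/m³
  material S: σ_y = 50.80 MPa, ρ = 718.0 kg/m³
  material Q: M = 23.6×10⁻³
  material S: M = 19.1×10⁻³
  material U: M = 16.9×10⁻³
  material R: M = 16.8×10⁻³
  material G: M = 6.53×10⁻³
  material H: M = 6.11×10⁻³
Material Q ranks first.

material Q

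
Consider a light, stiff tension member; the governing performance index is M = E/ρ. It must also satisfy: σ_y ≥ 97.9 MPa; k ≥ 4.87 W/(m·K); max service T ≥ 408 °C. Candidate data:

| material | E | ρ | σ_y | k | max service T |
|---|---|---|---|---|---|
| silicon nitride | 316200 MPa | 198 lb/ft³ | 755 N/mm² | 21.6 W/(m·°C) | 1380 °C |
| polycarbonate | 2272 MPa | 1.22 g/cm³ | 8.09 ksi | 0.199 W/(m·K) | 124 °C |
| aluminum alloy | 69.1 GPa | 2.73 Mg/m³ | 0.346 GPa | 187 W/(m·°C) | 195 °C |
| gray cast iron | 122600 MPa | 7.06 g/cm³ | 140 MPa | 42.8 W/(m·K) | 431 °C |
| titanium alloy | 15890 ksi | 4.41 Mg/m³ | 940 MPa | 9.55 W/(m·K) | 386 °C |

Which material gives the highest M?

silicon nitride

Screen on constraints: σ_y ≥ 97.9 MPa; k ≥ 4.87 W/(m·K); max service T ≥ 408 °C. Survivors: silicon nitride, gray cast iron.
Convert each candidate to consistent units, then evaluate M:
  silicon nitride: E = 316.2 GPa, ρ = 3172 kg/m³
  gray cast iron: E = 122.6 GPa, ρ = 7060 kg/m³
  silicon nitride: M = 99.7 MN·m/kg
  gray cast iron: M = 17.4 MN·m/kg
Silicon nitride has the largest M.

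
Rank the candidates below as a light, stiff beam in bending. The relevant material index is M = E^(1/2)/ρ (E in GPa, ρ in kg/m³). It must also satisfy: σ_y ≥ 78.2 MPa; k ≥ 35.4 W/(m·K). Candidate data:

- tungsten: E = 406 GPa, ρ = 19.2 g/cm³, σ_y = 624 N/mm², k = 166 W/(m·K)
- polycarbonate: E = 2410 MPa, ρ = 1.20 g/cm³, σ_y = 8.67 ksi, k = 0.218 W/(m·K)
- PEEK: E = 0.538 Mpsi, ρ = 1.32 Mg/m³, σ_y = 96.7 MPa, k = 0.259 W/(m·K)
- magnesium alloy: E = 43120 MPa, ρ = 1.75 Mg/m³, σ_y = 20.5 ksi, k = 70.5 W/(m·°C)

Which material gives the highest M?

magnesium alloy

Screen on constraints: σ_y ≥ 78.2 MPa; k ≥ 35.4 W/(m·K). Survivors: tungsten, magnesium alloy.
Putting every candidate on a common basis:
  tungsten: E = 406.0 GPa, ρ = 19200 kg/m³
  magnesium alloy: E = 43.12 GPa, ρ = 1750 kg/m³
  magnesium alloy: M = 3.75×10⁻³
  tungsten: M = 1.05×10⁻³
Magnesium alloy ranks first.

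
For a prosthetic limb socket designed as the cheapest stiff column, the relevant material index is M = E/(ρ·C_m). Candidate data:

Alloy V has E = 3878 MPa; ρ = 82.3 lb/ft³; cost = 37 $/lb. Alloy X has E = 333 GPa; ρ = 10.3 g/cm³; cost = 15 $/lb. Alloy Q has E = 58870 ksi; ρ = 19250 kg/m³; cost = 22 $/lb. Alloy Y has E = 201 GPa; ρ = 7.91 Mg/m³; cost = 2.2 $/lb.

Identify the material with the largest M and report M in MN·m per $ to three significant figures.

alloy Y, M = 5.24 MN·m per $

Normalizing units and computing the index:
  alloy V: E = 3.878 GPa, ρ = 1318 kg/m³, cost = 81.57 $/kg
  alloy X: E = 333.0 GPa, ρ = 10300 kg/m³, cost = 33.07 $/kg
  alloy Q: E = 405.9 GPa, ρ = 19250 kg/m³, cost = 48.50 $/kg
  alloy Y: E = 201.0 GPa, ρ = 7910 kg/m³, cost = 4.850 $/kg
  alloy Y: M = 5.24 MN·m per $
  alloy X: M = 0.978 MN·m per $
  alloy Q: M = 0.435 MN·m per $
  alloy V: M = 0.0361 MN·m per $
The maximum is for alloy Y.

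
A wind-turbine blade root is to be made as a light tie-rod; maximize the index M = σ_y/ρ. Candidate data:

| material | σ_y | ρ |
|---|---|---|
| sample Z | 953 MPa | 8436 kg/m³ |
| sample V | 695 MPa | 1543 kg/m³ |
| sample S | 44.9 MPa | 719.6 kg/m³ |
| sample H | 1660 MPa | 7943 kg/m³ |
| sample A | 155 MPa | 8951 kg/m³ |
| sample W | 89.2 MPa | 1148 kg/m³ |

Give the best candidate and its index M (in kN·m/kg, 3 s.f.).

sample V, M = 450 kN·m/kg

Computing M directly (units already consistent):
  sample V: M = 450 kN·m/kg
  sample H: M = 209 kN·m/kg
  sample Z: M = 113 kN·m/kg
  sample W: M = 77.7 kN·m/kg
  sample S: M = 62.4 kN·m/kg
  sample A: M = 17.3 kN·m/kg
Sample V has the largest M.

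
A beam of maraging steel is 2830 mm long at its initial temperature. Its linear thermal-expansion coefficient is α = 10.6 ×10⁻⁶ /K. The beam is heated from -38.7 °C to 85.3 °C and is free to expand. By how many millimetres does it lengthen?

ΔT = 85.3 − (-38.7) = 124.0 K.
ΔL = α·L₀·ΔT = 10.6×10⁻⁶ × 2830 mm × 124.0 K = 3.72 mm.

3.72 mm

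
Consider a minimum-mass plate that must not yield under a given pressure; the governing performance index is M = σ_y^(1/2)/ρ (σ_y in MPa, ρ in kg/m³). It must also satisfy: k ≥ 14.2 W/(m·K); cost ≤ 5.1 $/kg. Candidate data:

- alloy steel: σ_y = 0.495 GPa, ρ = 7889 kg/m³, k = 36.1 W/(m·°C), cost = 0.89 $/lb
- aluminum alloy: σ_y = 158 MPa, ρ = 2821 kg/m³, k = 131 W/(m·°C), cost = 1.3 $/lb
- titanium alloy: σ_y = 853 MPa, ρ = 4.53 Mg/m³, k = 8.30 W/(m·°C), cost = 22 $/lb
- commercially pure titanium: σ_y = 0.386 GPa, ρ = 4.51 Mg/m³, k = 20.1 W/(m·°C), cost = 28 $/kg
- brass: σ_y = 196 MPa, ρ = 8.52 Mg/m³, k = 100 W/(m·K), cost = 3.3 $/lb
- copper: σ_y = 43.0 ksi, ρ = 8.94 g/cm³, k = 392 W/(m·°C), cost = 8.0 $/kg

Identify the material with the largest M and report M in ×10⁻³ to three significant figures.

aluminum alloy, M = 4.46×10⁻³

Screen on constraints: k ≥ 14.2 W/(m·K); cost ≤ 5.1 $/kg. Survivors: alloy steel, aluminum alloy.
After converting to SI:
  alloy steel: σ_y = 495.0 MPa, ρ = 7889 kg/m³
  aluminum alloy: σ_y = 158.0 MPa, ρ = 2821 kg/m³
  aluminum alloy: M = 4.46×10⁻³
  alloy steel: M = 2.82×10⁻³
Highest index: aluminum alloy.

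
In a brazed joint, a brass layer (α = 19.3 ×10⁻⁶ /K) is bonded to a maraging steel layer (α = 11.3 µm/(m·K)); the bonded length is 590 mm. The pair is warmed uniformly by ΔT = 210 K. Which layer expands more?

α(brass) = 19.3×10⁻⁶/K vs α(maraging steel) = 11.3×10⁻⁶/K.
Higher α expands more for the same ΔT: brass.

brass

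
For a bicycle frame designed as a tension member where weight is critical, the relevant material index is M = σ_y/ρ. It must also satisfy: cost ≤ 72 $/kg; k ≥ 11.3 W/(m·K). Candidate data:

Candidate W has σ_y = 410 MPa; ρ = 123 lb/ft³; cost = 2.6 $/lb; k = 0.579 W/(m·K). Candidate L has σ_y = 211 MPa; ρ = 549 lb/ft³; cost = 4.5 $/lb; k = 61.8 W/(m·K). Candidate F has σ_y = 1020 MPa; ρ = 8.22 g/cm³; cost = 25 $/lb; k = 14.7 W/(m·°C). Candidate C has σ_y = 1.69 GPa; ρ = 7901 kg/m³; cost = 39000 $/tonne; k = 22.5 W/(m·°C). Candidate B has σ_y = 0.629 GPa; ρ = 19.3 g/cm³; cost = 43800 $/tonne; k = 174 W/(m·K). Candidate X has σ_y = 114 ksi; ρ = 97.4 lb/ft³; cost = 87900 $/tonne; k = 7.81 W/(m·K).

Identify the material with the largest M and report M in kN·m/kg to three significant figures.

Screen on constraints: cost ≤ 72 $/kg; k ≥ 11.3 W/(m·K). Survivors: candidate L, candidate F, candidate C, candidate B.
Convert each candidate to consistent units, then evaluate M:
  candidate L: σ_y = 211.0 MPa, ρ = 8794 kg/m³
  candidate F: σ_y = 1020 MPa, ρ = 8220 kg/m³
  candidate C: σ_y = 1690 MPa, ρ = 7901 kg/m³
  candidate B: σ_y = 629.0 MPa, ρ = 19300 kg/m³
  candidate C: M = 214 kN·m/kg
  candidate F: M = 124 kN·m/kg
  candidate B: M = 32.6 kN·m/kg
  candidate L: M = 24.0 kN·m/kg
Highest index: candidate C.

candidate C, M = 214 kN·m/kg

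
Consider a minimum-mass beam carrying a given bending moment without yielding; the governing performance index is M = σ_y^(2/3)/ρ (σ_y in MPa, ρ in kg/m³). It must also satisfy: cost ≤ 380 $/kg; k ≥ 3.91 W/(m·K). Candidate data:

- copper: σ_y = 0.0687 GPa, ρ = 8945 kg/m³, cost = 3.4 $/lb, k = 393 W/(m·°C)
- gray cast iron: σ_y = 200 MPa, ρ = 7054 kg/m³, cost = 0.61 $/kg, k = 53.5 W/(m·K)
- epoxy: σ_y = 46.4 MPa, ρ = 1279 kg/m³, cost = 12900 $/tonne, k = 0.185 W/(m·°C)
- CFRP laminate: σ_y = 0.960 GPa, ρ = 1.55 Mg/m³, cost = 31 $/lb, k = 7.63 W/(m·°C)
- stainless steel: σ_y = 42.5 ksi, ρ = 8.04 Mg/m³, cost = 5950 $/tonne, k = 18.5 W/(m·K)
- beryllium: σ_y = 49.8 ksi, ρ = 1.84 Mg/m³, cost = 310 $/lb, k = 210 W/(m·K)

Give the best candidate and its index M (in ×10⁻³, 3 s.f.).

Screen on constraints: cost ≤ 380 $/kg; k ≥ 3.91 W/(m·K). Survivors: copper, gray cast iron, CFRP laminate, stainless steel.
Normalizing units and computing the index:
  copper: σ_y = 68.70 MPa, ρ = 8945 kg/m³
  gray cast iron: σ_y = 200.0 MPa, ρ = 7054 kg/m³
  CFRP laminate: σ_y = 960.0 MPa, ρ = 1550 kg/m³
  stainless steel: σ_y = 293.0 MPa, ρ = 8040 kg/m³
  CFRP laminate: M = 62.8×10⁻³
  stainless steel: M = 5.49×10⁻³
  gray cast iron: M = 4.85×10⁻³
  copper: M = 1.88×10⁻³
CFRP laminate ranks first.

CFRP laminate, M = 62.8×10⁻³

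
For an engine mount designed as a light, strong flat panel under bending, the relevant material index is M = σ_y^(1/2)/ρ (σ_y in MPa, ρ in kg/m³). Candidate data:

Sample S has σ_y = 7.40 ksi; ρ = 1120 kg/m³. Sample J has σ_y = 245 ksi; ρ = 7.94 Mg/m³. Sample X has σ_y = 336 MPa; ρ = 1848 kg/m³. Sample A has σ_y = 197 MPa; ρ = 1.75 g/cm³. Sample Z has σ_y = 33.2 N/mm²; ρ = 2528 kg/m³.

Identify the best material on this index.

sample X

After converting to SI:
  sample S: σ_y = 51.02 MPa, ρ = 1120 kg/m³
  sample J: σ_y = 1689 MPa, ρ = 7940 kg/m³
  sample X: σ_y = 336.0 MPa, ρ = 1848 kg/m³
  sample A: σ_y = 197.0 MPa, ρ = 1750 kg/m³
  sample Z: σ_y = 33.20 MPa, ρ = 2528 kg/m³
  sample X: M = 9.92×10⁻³
  sample A: M = 8.02×10⁻³
  sample S: M = 6.38×10⁻³
  sample J: M = 5.18×10⁻³
  sample Z: M = 2.28×10⁻³
Sample X has the largest M.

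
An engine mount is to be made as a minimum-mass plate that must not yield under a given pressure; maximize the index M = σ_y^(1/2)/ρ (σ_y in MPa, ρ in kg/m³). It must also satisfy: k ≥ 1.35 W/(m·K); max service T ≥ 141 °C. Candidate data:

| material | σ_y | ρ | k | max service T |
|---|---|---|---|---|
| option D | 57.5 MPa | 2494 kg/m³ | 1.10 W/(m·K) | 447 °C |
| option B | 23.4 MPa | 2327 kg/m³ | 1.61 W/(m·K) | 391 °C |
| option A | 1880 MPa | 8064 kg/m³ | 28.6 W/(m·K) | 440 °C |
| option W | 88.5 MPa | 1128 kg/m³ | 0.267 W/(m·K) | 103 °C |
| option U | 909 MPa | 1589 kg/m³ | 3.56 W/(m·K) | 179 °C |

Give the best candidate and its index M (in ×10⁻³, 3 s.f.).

option U, M = 19.0×10⁻³

Screen on constraints: k ≥ 1.35 W/(m·K); max service T ≥ 141 °C. Survivors: option B, option A, option U.
Evaluate M for each candidate:
  option U: M = 19.0×10⁻³
  option A: M = 5.38×10⁻³
  option B: M = 2.08×10⁻³
Option U ranks first.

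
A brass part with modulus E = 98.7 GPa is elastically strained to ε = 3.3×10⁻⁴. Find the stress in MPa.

σ = E·ε = 98700 MPa × 3.3×10⁻⁴ = 32.6 MPa.

32.6 MPa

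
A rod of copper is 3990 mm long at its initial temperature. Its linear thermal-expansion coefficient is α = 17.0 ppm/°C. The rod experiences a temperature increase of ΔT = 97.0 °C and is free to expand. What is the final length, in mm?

3996.6 mm

ΔL = α·L₀·ΔT = 17.0×10⁻⁶ × 3990 mm × 97.00 K = 6.58 mm.
L = L₀ + ΔL = 3990 + 6.58 = 3996.6 mm.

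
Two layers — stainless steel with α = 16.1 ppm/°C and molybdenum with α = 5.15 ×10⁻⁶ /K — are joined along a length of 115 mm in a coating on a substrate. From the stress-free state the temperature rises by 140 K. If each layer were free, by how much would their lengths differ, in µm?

176 µm

Δα = |16.1 − 5.15|×10⁻⁶/K = 11.0×10⁻⁶/K.
ΔL_mismatch = Δα·L·ΔT = 11.0×10⁻⁶ × 115.0 mm × 140.0 K = 176 µm.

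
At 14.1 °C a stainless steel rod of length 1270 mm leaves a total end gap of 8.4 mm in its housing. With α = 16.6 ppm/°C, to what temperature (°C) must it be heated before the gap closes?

413 °C

α·L₀·ΔT = 8.4 mm ⇒ ΔT = 8.4 / (16.6×10⁻⁶ × 1270.0) = 398.4 K.
T = 14.1 + 398.4 = 412.5 °C.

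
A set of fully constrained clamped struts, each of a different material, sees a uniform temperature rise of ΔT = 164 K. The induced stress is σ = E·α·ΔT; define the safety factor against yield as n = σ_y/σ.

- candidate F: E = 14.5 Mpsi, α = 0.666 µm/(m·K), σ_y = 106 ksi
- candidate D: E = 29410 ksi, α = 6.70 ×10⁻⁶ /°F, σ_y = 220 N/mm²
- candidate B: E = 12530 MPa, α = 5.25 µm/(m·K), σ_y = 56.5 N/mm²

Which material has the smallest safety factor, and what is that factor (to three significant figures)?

candidate D, n = 0.549

Converting E to GPa, α to ×10⁻⁶/K, σ_y to MPa, then σ and n for each:
  candidate F: E = 99.97, α = 0.666, σ_y = 730.8 → σ = 10.9 MPa, n = 66.9
  candidate D: E = 202.8, α = 12.1, σ_y = 220.0 → σ = 401 MPa, n = 0.549
  candidate B: E = 12.53, α = 5.25, σ_y = 56.50 → σ = 10.8 MPa, n = 5.24
The minimum is candidate D at n = 0.549.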